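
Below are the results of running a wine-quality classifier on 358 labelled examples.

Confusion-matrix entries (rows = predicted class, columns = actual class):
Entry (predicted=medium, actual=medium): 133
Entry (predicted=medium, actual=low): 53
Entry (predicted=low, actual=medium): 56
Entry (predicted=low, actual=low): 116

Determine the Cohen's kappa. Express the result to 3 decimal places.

Observed agreement pₒ = trace/N = 249/358 = 0.6955
Expected agreement pₑ = Σ (rowᵢ·colᵢ)/N² = (189·186 + 169·172)/358² = 0.5011
κ = (pₒ − pₑ)/(1 − pₑ) = (0.6955 − 0.5011)/(1 − 0.5011) = 0.390

0.390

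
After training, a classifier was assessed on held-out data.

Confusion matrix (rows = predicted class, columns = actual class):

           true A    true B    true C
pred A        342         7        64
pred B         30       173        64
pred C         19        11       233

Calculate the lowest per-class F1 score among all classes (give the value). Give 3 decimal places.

Per-class F1 score (2·TP/(2·TP+FP+FN)):
  A: TP=342, FP=7+64=71, FN=30+19=49 → 684/804 = 0.8507
  B: TP=173, FP=30+64=94, FN=7+11=18 → 346/458 = 0.7555
  C: TP=233, FP=19+11=30, FN=64+64=128 → 466/624 = 0.7468
Lowest is class 'C' with F1 score = 0.747.

0.747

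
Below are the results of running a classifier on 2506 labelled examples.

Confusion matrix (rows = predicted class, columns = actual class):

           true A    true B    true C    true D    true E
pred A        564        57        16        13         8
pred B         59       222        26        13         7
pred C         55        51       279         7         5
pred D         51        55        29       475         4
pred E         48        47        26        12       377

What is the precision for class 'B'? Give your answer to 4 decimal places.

0.6789

Take TP from the diagonal, FP from the rest of the 'B' prediction marginal, FN from the rest of the 'B' actual marginal.
precision = TP/(TP+FP).
B: TP=222, FP=59+26+13+7=105 → 222/327 = 0.67890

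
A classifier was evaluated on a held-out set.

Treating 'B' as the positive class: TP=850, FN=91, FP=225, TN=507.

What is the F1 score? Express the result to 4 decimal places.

Precision = TP/(TP+FP) = 850/1075 = 0.7907
Recall = TP/(TP+FN) = 850/941 = 0.9033
F1 = 2·TP/(2·TP+FP+FN) = 1700/2016 = 0.8433

0.8433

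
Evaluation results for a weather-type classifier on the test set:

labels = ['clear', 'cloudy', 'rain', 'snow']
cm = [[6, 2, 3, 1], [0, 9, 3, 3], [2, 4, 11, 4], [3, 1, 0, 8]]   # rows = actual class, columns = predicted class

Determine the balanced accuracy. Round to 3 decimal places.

0.573

Balanced accuracy = mean of per-class recall.
  clear: recall = 6/12 = 0.5000
  cloudy: recall = 9/15 = 0.6000
  rain: recall = 11/21 = 0.5238
  snow: recall = 8/12 = 0.6667
Mean = (0.5000 + 0.6000 + 0.5238 + 0.6667) / 4 = 0.573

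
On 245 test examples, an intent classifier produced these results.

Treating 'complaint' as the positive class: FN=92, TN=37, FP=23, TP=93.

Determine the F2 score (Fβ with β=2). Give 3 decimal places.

Fβ = (1+β²)·TP / ((1+β²)·TP + β²·FN + FP), with β²=4
= 5·93 / (5·93 + 4·92 + 23) = 0.543

0.543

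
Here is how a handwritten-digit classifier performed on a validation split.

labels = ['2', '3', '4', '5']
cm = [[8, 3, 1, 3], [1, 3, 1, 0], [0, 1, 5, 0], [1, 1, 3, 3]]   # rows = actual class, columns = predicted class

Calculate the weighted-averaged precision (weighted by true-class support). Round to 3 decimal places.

0.614

Per-class precision (TP/(TP+FP)):
  2: TP=8, FP=1+0+1=2 → 8/10 = 0.8000
  3: TP=3, FP=3+1+1=5 → 3/8 = 0.3750
  4: TP=5, FP=1+1+3=5 → 5/10 = 0.5000
  5: TP=3, FP=3+0+0=3 → 3/6 = 0.5000
Weighted-precision = Σ (supportᵢ/N)·precisionᵢ with N=34: (15/34)·0.8000 + (5/34)·0.3750 + (6/34)·0.5000 + (8/34)·0.5000 = 0.614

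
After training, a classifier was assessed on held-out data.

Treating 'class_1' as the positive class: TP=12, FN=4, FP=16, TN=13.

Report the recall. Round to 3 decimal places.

0.750

Recall = TP/(TP+FN) = 12/(12+4) = 12/16 = 0.750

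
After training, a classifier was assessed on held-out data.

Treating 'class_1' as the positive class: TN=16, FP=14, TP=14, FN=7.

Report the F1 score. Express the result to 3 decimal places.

0.571

Precision = TP/(TP+FP) = 14/28 = 0.5000
Recall = TP/(TP+FN) = 14/21 = 0.6667
F1 = 2·TP/(2·TP+FP+FN) = 28/49 = 0.571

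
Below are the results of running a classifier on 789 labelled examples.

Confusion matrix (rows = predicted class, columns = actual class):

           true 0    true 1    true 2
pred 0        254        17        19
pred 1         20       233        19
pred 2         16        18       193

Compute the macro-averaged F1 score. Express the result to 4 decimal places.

0.8605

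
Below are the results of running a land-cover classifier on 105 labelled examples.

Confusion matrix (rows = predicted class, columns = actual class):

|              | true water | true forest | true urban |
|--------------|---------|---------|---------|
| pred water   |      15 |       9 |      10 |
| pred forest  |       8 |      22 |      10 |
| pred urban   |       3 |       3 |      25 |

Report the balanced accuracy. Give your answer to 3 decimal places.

0.593

Balanced accuracy = mean of per-class recall.
  water: recall = 15/26 = 0.5769
  forest: recall = 22/34 = 0.6471
  urban: recall = 25/45 = 0.5556
Mean = (0.5769 + 0.6471 + 0.5556) / 3 = 0.593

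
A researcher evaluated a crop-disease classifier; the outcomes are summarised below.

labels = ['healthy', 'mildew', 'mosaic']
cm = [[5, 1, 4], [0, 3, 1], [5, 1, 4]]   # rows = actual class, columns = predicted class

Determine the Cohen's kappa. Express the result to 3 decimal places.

0.213

Observed agreement pₒ = trace/N = 12/24 = 0.5000
Expected agreement pₑ = Σ (rowᵢ·colᵢ)/N² = (10·10 + 4·5 + 10·9)/24² = 0.3646
κ = (pₒ − pₑ)/(1 − pₑ) = (0.5000 − 0.3646)/(1 − 0.3646) = 0.213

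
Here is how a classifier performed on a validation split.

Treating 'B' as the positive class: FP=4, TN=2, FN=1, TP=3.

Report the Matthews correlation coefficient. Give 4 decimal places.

MCC = (TP·TN − FP·FN) / √((TP+FP)(TP+FN)(TN+FP)(TN+FN))
Numerator = 3·2 − 4·1 = 2
Denominator = √(7·4·6·3) = √504 = 22.4499
MCC = 2 / 22.4499 = 0.0891

0.0891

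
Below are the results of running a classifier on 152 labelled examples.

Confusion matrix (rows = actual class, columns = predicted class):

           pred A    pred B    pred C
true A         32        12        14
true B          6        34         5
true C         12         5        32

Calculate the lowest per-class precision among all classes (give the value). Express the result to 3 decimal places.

0.627

Per-class precision (TP/(TP+FP)):
  A: TP=32, FP=6+12=18 → 32/50 = 0.6400
  B: TP=34, FP=12+5=17 → 34/51 = 0.6667
  C: TP=32, FP=14+5=19 → 32/51 = 0.6275
Lowest is class 'C' with precision = 0.627.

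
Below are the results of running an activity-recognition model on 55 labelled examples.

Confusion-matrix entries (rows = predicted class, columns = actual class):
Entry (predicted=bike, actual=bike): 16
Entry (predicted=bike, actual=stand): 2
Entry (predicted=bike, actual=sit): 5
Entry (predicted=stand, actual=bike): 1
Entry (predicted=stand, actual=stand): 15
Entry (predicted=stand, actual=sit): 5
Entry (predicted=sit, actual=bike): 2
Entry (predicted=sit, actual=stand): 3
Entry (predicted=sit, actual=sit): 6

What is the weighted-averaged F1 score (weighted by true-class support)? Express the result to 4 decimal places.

Per-class F1 score (2·TP/(2·TP+FP+FN)):
  bike: TP=16, FP=2+5=7, FN=1+2=3 → 32/42 = 0.76190
  stand: TP=15, FP=1+5=6, FN=2+3=5 → 30/41 = 0.73171
  sit: TP=6, FP=2+3=5, FN=5+5=10 → 12/27 = 0.44444
Weighted-F1 score = Σ (supportᵢ/N)·F1 scoreᵢ with N=55: (19/55)·0.76190 + (20/55)·0.73171 + (16/55)·0.44444 = 0.6586

0.6586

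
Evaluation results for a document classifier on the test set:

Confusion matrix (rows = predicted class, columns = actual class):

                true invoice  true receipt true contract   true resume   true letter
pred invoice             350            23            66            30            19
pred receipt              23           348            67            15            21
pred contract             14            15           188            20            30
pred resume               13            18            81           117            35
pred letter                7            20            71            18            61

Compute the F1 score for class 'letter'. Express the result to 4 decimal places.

One-vs-rest for 'letter': TP = diagonal; FP = other classes predicted 'letter'; FN = 'letter' predicted as other.
F1 score = 2·TP/(2·TP+FP+FN).
letter: TP=61, FP=7+20+71+18=116, FN=19+21+30+35=105 → 122/343 = 0.35569

0.3557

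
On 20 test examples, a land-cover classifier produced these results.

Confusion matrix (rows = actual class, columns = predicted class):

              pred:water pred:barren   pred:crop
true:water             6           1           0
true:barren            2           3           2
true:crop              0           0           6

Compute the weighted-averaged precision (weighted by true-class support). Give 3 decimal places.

0.750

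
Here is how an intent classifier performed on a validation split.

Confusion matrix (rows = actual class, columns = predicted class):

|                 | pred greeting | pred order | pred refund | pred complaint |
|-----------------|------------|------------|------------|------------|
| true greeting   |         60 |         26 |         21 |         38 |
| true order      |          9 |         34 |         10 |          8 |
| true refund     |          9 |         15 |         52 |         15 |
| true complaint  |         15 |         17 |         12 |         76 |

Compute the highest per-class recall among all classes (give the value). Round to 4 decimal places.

Per-class recall (TP/(TP+FN)):
  greeting: TP=60, FN=26+21+38=85 → 60/145 = 0.41379
  order: TP=34, FN=9+10+8=27 → 34/61 = 0.55738
  refund: TP=52, FN=9+15+15=39 → 52/91 = 0.57143
  complaint: TP=76, FN=15+17+12=44 → 76/120 = 0.63333
Highest is class 'complaint' with recall = 0.6333.

0.6333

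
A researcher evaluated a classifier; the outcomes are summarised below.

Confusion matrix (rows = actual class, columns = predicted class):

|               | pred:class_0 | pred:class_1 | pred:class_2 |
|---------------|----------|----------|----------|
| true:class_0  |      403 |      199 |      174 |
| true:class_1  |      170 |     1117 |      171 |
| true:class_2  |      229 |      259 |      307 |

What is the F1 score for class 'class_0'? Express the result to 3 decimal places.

0.511

Treat 'class_0' as positive and all other classes as negative.
F1 score = 2·TP/(2·TP+FP+FN).
class_0: TP=403, FP=170+229=399, FN=199+174=373 → 806/1578 = 0.5108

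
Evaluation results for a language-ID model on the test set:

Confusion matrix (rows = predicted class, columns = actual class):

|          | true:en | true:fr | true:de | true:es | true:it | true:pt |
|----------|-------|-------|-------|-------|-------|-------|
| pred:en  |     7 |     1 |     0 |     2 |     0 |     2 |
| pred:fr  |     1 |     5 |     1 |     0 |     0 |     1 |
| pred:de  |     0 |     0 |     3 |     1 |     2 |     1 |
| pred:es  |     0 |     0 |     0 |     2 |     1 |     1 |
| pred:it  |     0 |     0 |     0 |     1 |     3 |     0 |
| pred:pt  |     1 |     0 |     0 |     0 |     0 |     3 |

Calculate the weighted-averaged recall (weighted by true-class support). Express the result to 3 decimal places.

0.590

Per-class recall (TP/(TP+FN)):
  en: TP=7, FN=1+0+0+0+1=2 → 7/9 = 0.7778
  fr: TP=5, FN=1+0+0+0+0=1 → 5/6 = 0.8333
  de: TP=3, FN=0+1+0+0+0=1 → 3/4 = 0.7500
  es: TP=2, FN=2+0+1+1+0=4 → 2/6 = 0.3333
  it: TP=3, FN=0+0+2+1+0=3 → 3/6 = 0.5000
  pt: TP=3, FN=2+1+1+1+0=5 → 3/8 = 0.3750
Weighted-recall = Σ (supportᵢ/N)·recallᵢ with N=39: (9/39)·0.7778 + (6/39)·0.8333 + (4/39)·0.7500 + (6/39)·0.3333 + (6/39)·0.5000 + (8/39)·0.3750 = 0.590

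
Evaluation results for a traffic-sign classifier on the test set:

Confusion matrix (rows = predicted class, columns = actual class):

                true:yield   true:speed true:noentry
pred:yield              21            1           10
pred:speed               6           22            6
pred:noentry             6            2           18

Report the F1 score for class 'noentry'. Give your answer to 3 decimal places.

One-vs-rest for 'noentry': TP = diagonal; FP = other classes predicted 'noentry'; FN = 'noentry' predicted as other.
F1 score = 2·TP/(2·TP+FP+FN).
noentry: TP=18, FP=6+2=8, FN=10+6=16 → 36/60 = 0.6000

0.600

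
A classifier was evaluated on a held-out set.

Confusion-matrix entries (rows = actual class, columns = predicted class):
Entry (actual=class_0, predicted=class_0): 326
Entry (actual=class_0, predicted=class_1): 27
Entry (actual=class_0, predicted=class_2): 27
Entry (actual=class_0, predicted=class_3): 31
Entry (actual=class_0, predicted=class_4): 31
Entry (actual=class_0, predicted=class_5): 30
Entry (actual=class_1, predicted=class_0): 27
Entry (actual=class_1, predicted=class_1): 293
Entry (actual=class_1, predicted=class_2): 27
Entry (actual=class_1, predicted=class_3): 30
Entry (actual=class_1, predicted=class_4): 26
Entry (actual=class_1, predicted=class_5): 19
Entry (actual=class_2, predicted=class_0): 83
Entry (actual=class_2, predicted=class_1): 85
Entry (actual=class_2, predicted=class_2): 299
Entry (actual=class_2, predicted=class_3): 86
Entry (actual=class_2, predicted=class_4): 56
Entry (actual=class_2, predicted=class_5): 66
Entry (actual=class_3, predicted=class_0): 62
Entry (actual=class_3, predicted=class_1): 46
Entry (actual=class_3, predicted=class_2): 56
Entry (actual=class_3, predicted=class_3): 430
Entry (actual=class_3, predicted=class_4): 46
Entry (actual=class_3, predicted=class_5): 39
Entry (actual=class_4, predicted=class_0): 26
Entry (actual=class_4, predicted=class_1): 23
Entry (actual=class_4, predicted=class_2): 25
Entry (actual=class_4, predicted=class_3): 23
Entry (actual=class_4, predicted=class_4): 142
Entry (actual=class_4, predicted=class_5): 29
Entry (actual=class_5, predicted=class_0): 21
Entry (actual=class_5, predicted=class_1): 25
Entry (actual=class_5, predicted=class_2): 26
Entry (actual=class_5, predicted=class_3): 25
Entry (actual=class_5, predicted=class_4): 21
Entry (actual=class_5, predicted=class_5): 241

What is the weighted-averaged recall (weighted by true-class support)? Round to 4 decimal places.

0.6021

Per-class recall (TP/(TP+FN)):
  class_0: TP=326, FN=27+27+31+31+30=146 → 326/472 = 0.69068
  class_1: TP=293, FN=27+27+30+26+19=129 → 293/422 = 0.69431
  class_2: TP=299, FN=83+85+86+56+66=376 → 299/675 = 0.44296
  class_3: TP=430, FN=62+46+56+46+39=249 → 430/679 = 0.63328
  class_4: TP=142, FN=26+23+25+23+29=126 → 142/268 = 0.52985
  class_5: TP=241, FN=21+25+26+25+21=118 → 241/359 = 0.67131
Weighted-recall = Σ (supportᵢ/N)·recallᵢ with N=2875: (472/2875)·0.69068 + (422/2875)·0.69431 + (675/2875)·0.44296 + (679/2875)·0.63328 + (268/2875)·0.52985 + (359/2875)·0.67131 = 0.6021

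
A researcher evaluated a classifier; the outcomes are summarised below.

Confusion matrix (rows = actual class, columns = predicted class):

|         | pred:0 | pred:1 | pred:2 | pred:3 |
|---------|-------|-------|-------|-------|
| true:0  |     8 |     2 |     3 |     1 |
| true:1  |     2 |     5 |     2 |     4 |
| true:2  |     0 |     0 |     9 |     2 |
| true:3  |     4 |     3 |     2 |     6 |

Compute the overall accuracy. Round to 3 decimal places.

Accuracy = trace / total = (8+5+9+6=28) / 53 = 28/53 = 0.528

0.528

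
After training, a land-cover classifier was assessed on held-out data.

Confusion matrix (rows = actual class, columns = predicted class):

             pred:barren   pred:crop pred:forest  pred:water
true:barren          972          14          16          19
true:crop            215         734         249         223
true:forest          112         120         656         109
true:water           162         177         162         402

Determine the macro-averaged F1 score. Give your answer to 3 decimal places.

0.624

Per-class F1 score (2·TP/(2·TP+FP+FN)):
  barren: TP=972, FP=215+112+162=489, FN=14+16+19=49 → 1944/2482 = 0.7832
  crop: TP=734, FP=14+120+177=311, FN=215+249+223=687 → 1468/2466 = 0.5953
  forest: TP=656, FP=16+249+162=427, FN=112+120+109=341 → 1312/2080 = 0.6308
  water: TP=402, FP=19+223+109=351, FN=162+177+162=501 → 804/1656 = 0.4855
Macro-F1 score = mean = (0.7832 + 0.5953 + 0.6308 + 0.4855) / 4 = 0.624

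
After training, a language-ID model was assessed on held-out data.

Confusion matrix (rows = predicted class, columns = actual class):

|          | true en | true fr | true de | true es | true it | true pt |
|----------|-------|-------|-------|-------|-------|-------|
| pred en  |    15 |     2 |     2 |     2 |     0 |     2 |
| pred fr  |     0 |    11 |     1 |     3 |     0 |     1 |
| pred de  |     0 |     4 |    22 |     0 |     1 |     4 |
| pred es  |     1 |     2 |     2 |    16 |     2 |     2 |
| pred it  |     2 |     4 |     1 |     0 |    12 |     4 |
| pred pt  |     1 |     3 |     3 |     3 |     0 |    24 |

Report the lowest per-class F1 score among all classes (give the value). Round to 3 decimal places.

Per-class F1 score (2·TP/(2·TP+FP+FN)):
  en: TP=15, FP=2+2+2+0+2=8, FN=0+0+1+2+1=4 → 30/42 = 0.7143
  fr: TP=11, FP=0+1+3+0+1=5, FN=2+4+2+4+3=15 → 22/42 = 0.5238
  de: TP=22, FP=0+4+0+1+4=9, FN=2+1+2+1+3=9 → 44/62 = 0.7097
  es: TP=16, FP=1+2+2+2+2=9, FN=2+3+0+0+3=8 → 32/49 = 0.6531
  it: TP=12, FP=2+4+1+0+4=11, FN=0+0+1+2+0=3 → 24/38 = 0.6316
  pt: TP=24, FP=1+3+3+3+0=10, FN=2+1+4+2+4=13 → 48/71 = 0.6761
Lowest is class 'fr' with F1 score = 0.524.

0.524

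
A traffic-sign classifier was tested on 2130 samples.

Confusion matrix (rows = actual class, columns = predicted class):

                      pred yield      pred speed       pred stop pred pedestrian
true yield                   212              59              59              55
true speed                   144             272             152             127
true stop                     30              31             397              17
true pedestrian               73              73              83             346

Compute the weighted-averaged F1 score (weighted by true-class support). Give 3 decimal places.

0.567

Per-class F1 score (2·TP/(2·TP+FP+FN)):
  yield: TP=212, FP=144+30+73=247, FN=59+59+55=173 → 424/844 = 0.5024
  speed: TP=272, FP=59+31+73=163, FN=144+152+127=423 → 544/1130 = 0.4814
  stop: TP=397, FP=59+152+83=294, FN=30+31+17=78 → 794/1166 = 0.6810
  pedestrian: TP=346, FP=55+127+17=199, FN=73+73+83=229 → 692/1120 = 0.6179
Weighted-F1 score = Σ (supportᵢ/N)·F1 scoreᵢ with N=2130: (385/2130)·0.5024 + (695/2130)·0.4814 + (475/2130)·0.6810 + (575/2130)·0.6179 = 0.567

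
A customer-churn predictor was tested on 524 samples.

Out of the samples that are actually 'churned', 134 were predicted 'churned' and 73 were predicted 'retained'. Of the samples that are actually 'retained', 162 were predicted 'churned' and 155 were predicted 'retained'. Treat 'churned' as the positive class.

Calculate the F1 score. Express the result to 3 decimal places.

Precision = TP/(TP+FP) = 134/296 = 0.4527
Recall = TP/(TP+FN) = 134/207 = 0.6473
F1 = 2·TP/(2·TP+FP+FN) = 268/503 = 0.533

0.533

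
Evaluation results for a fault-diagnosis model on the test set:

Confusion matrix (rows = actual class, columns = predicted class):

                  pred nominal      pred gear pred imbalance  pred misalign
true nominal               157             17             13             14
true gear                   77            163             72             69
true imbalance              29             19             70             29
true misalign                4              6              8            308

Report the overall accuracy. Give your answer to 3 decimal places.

0.662

Accuracy = trace / total = (157+163+70+308=698) / 1055 = 698/1055 = 0.662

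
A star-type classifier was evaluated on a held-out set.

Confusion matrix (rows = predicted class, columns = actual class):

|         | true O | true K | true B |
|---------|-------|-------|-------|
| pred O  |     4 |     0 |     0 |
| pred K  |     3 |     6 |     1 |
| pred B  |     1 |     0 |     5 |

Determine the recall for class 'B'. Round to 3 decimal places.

0.833

One-vs-rest for 'B': TP = diagonal; FP = other classes predicted 'B'; FN = 'B' predicted as other.
recall = TP/(TP+FN).
B: TP=5, FN=0+1=1 → 5/6 = 0.8333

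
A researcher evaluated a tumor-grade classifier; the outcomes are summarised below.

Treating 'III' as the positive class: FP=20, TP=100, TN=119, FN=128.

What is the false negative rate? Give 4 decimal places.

0.5614

FNR = FN/(FN+TP) = 128/(128+100) = 0.5614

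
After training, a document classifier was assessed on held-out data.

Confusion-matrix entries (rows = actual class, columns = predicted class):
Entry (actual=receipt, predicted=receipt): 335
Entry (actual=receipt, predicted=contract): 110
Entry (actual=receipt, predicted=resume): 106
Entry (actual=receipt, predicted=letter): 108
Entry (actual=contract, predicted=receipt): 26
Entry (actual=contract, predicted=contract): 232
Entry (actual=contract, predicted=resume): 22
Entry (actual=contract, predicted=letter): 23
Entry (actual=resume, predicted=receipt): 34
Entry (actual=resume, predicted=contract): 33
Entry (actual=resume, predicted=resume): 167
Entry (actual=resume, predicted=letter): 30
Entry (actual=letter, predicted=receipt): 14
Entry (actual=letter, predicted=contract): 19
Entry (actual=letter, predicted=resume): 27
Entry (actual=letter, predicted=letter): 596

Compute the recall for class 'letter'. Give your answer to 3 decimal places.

recall = TP/(TP+FN).
letter: TP=596, FN=14+19+27=60 → 596/656 = 0.9085

0.909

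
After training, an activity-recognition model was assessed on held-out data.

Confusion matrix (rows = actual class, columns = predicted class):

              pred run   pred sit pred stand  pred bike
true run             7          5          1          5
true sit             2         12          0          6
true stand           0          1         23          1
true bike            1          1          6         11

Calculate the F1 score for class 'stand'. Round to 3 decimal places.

0.836

Treat 'stand' as positive and all other classes as negative.
F1 score = 2·TP/(2·TP+FP+FN).
stand: TP=23, FP=1+0+6=7, FN=0+1+1=2 → 46/55 = 0.8364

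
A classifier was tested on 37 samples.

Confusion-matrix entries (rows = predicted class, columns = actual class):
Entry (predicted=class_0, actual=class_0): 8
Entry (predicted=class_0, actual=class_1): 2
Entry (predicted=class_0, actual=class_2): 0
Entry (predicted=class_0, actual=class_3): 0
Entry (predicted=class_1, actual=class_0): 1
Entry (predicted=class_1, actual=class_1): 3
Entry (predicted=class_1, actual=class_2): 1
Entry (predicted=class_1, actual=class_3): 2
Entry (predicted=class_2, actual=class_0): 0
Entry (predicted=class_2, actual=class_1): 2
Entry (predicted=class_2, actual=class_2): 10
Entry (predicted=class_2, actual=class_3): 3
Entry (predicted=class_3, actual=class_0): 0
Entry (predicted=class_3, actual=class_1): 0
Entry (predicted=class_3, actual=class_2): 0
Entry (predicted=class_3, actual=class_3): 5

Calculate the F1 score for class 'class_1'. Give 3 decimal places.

0.429

One-vs-rest for 'class_1': TP = diagonal; FP = other classes predicted 'class_1'; FN = 'class_1' predicted as other.
F1 score = 2·TP/(2·TP+FP+FN).
class_1: TP=3, FP=1+1+2=4, FN=2+2+0=4 → 6/14 = 0.4286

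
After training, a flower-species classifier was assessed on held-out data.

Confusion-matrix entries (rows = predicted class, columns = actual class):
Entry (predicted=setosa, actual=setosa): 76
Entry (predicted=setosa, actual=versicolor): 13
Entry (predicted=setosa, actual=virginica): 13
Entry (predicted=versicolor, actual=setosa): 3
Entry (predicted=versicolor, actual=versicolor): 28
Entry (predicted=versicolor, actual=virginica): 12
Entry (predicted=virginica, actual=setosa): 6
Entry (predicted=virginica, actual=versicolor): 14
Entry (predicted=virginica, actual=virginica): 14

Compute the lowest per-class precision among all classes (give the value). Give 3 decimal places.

Per-class precision (TP/(TP+FP)):
  setosa: TP=76, FP=13+13=26 → 76/102 = 0.7451
  versicolor: TP=28, FP=3+12=15 → 28/43 = 0.6512
  virginica: TP=14, FP=6+14=20 → 14/34 = 0.4118
Lowest is class 'virginica' with precision = 0.412.

0.412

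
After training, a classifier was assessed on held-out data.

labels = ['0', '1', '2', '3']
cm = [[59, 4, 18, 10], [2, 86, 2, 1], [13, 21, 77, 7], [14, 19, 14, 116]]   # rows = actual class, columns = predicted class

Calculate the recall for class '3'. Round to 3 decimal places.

0.712

recall = TP/(TP+FN).
3: TP=116, FN=14+19+14=47 → 116/163 = 0.7117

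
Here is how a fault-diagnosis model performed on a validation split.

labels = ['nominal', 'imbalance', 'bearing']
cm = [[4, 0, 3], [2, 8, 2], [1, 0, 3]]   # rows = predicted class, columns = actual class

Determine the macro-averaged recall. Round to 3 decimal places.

0.649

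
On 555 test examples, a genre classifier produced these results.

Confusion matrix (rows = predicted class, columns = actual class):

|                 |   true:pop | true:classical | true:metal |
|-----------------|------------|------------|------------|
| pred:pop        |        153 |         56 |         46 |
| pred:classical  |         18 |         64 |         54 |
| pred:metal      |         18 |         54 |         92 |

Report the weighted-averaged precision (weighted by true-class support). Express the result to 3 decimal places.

0.546

Per-class precision (TP/(TP+FP)):
  pop: TP=153, FP=56+46=102 → 153/255 = 0.6000
  classical: TP=64, FP=18+54=72 → 64/136 = 0.4706
  metal: TP=92, FP=18+54=72 → 92/164 = 0.5610
Weighted-precision = Σ (supportᵢ/N)·precisionᵢ with N=555: (189/555)·0.6000 + (174/555)·0.4706 + (192/555)·0.5610 = 0.546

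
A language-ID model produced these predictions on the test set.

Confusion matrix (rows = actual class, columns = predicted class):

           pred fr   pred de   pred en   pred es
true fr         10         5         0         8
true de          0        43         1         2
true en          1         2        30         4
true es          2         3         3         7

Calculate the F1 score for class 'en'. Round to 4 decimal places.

0.8451

Treat 'en' as positive and all other classes as negative.
F1 score = 2·TP/(2·TP+FP+FN).
en: TP=30, FP=0+1+3=4, FN=1+2+4=7 → 60/71 = 0.84507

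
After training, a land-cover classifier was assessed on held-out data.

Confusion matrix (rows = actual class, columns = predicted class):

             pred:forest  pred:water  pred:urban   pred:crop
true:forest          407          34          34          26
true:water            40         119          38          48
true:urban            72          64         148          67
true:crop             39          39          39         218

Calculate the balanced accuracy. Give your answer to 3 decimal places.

0.593

Balanced accuracy = mean of per-class recall.
  forest: recall = 407/501 = 0.8124
  water: recall = 119/245 = 0.4857
  urban: recall = 148/351 = 0.4217
  crop: recall = 218/335 = 0.6507
Mean = (0.8124 + 0.4857 + 0.4217 + 0.6507) / 4 = 0.593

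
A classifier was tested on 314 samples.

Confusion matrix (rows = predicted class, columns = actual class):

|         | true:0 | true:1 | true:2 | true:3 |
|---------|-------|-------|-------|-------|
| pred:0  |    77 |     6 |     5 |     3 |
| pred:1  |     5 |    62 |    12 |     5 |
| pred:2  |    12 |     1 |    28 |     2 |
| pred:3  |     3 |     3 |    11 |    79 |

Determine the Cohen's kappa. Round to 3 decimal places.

Observed agreement pₒ = trace/N = 246/314 = 0.7834
Expected agreement pₑ = Σ (rowᵢ·colᵢ)/N² = (97·91 + 72·84 + 56·43 + 89·96)/314² = 0.2619
κ = (pₒ − pₑ)/(1 − pₑ) = (0.7834 − 0.2619)/(1 − 0.2619) = 0.707

0.707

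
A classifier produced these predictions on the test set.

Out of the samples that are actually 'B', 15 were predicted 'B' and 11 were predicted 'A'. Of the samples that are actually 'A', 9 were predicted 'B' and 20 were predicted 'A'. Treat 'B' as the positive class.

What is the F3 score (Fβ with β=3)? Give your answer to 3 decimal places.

Fβ = (1+β²)·TP / ((1+β²)·TP + β²·FN + FP), with β²=9
= 10·15 / (10·15 + 9·11 + 9) = 0.581

0.581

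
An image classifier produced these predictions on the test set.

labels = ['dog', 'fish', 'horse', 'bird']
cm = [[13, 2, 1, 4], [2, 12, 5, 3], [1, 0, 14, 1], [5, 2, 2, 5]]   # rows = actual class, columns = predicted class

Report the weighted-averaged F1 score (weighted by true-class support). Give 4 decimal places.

0.6049

Per-class F1 score (2·TP/(2·TP+FP+FN)):
  dog: TP=13, FP=2+1+5=8, FN=2+1+4=7 → 26/41 = 0.63415
  fish: TP=12, FP=2+0+2=4, FN=2+5+3=10 → 24/38 = 0.63158
  horse: TP=14, FP=1+5+2=8, FN=1+0+1=2 → 28/38 = 0.73684
  bird: TP=5, FP=4+3+1=8, FN=5+2+2=9 → 10/27 = 0.37037
Weighted-F1 score = Σ (supportᵢ/N)·F1 scoreᵢ with N=72: (20/72)·0.63415 + (22/72)·0.63158 + (16/72)·0.73684 + (14/72)·0.37037 = 0.6049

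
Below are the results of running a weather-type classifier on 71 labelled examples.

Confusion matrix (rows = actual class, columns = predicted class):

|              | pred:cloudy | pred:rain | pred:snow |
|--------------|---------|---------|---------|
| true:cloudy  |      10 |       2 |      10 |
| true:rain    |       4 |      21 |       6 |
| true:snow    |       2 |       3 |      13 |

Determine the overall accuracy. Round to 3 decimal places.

0.620

Accuracy = trace / total = (10+21+13=44) / 71 = 44/71 = 0.620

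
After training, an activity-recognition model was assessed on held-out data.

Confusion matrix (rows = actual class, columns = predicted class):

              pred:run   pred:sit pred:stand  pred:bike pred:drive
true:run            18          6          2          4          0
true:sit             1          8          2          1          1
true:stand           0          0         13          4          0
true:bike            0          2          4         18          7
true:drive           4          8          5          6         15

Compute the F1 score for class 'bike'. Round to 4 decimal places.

One-vs-rest for 'bike': TP = diagonal; FP = other classes predicted 'bike'; FN = 'bike' predicted as other.
F1 score = 2·TP/(2·TP+FP+FN).
bike: TP=18, FP=4+1+4+6=15, FN=0+2+4+7=13 → 36/64 = 0.56250

0.5625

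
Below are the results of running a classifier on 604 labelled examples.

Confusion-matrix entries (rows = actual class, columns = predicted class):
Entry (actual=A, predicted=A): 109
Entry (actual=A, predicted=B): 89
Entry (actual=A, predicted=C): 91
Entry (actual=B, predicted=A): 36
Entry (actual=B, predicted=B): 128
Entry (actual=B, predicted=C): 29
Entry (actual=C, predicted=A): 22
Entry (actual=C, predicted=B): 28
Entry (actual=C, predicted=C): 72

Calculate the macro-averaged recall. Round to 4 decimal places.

0.5435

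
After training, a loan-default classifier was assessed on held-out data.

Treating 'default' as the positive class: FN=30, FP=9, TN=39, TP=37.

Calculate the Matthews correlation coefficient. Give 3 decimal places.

0.367

MCC = (TP·TN − FP·FN) / √((TP+FP)(TP+FN)(TN+FP)(TN+FN))
Numerator = 37·39 − 9·30 = 1173
Denominator = √(46·67·48·69) = √10207584 = 3194.9310
MCC = 1173 / 3194.9310 = 0.367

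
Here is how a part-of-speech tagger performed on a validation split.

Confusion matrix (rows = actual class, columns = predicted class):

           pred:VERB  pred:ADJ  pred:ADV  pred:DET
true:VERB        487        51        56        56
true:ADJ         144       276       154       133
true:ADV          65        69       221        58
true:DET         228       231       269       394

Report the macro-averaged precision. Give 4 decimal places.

Per-class precision (TP/(TP+FP)):
  VERB: TP=487, FP=144+65+228=437 → 487/924 = 0.52706
  ADJ: TP=276, FP=51+69+231=351 → 276/627 = 0.44019
  ADV: TP=221, FP=56+154+269=479 → 221/700 = 0.31571
  DET: TP=394, FP=56+133+58=247 → 394/641 = 0.61466
Macro-precision = mean = (0.52706 + 0.44019 + 0.31571 + 0.61466) / 4 = 0.4744

0.4744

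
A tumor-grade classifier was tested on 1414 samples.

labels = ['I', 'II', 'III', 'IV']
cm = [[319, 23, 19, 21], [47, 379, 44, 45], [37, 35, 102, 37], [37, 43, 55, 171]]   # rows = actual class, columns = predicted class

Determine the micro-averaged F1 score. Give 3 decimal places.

0.687

Micro-averaging pools counts across classes: ΣTP=971, ΣFP=443, ΣFN=443.
Micro-F1 score = 2·TP/(2·TP+FP+FN) on pooled counts = 0.687 (equals overall accuracy in single-label multiclass).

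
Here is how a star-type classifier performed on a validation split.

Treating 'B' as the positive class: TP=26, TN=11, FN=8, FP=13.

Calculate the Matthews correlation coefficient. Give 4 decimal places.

MCC = (TP·TN − FP·FN) / √((TP+FP)(TP+FN)(TN+FP)(TN+FN))
Numerator = 26·11 − 13·8 = 182
Denominator = √(39·34·24·19) = √604656 = 777.5963
MCC = 182 / 777.5963 = 0.2341

0.2341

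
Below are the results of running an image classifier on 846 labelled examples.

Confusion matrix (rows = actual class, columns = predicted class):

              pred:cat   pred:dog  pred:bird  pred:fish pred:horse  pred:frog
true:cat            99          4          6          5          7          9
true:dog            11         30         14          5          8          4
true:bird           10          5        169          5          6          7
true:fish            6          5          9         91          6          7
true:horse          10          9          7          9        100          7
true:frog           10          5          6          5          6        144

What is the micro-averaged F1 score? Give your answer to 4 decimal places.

0.7482

Micro-averaging pools counts across classes: ΣTP=633, ΣFP=213, ΣFN=213.
Micro-F1 score = 2·TP/(2·TP+FP+FN) on pooled counts = 0.7482 (equals overall accuracy in single-label multiclass).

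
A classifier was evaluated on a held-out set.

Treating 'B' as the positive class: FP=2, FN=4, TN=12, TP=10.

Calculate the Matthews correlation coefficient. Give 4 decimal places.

MCC = (TP·TN − FP·FN) / √((TP+FP)(TP+FN)(TN+FP)(TN+FN))
Numerator = 10·12 − 2·4 = 112
Denominator = √(12·14·14·16) = √37632 = 193.9897
MCC = 112 / 193.9897 = 0.5774

0.5774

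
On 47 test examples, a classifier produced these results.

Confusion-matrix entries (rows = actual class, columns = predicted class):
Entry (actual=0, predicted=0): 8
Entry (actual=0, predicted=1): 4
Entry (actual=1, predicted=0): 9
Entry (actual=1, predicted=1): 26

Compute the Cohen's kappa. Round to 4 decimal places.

0.3602

Observed agreement pₒ = trace/N = 34/47 = 0.72340
Expected agreement pₑ = Σ (rowᵢ·colᵢ)/N² = (12·17 + 35·30)/47² = 0.56768
κ = (pₒ − pₑ)/(1 − pₑ) = (0.72340 − 0.56768)/(1 − 0.56768) = 0.3602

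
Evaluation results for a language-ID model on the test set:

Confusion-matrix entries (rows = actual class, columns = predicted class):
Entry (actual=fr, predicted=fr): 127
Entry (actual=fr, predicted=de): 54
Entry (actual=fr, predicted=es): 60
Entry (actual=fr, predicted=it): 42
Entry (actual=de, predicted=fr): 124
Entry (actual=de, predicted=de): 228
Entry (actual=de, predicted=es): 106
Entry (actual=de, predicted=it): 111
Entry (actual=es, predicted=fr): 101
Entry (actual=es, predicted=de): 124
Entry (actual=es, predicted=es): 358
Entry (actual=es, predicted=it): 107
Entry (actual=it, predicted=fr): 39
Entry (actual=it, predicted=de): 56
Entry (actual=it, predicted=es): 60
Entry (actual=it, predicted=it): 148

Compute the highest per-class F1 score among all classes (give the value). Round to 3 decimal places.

0.562

Per-class F1 score (2·TP/(2·TP+FP+FN)):
  fr: TP=127, FP=124+101+39=264, FN=54+60+42=156 → 254/674 = 0.3769
  de: TP=228, FP=54+124+56=234, FN=124+106+111=341 → 456/1031 = 0.4423
  es: TP=358, FP=60+106+60=226, FN=101+124+107=332 → 716/1274 = 0.5620
  it: TP=148, FP=42+111+107=260, FN=39+56+60=155 → 296/711 = 0.4163
Highest is class 'es' with F1 score = 0.562.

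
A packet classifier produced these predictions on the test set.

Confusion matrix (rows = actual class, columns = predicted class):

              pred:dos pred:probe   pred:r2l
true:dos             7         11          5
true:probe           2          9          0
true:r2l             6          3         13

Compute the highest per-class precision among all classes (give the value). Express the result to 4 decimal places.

Per-class precision (TP/(TP+FP)):
  dos: TP=7, FP=2+6=8 → 7/15 = 0.46667
  probe: TP=9, FP=11+3=14 → 9/23 = 0.39130
  r2l: TP=13, FP=5+0=5 → 13/18 = 0.72222
Highest is class 'r2l' with precision = 0.7222.

0.7222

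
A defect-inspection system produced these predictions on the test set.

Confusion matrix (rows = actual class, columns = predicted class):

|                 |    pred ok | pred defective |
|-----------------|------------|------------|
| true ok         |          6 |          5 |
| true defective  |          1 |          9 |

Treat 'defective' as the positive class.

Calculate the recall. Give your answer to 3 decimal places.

0.900

Recall = TP/(TP+FN) = 9/(9+1) = 9/10 = 0.900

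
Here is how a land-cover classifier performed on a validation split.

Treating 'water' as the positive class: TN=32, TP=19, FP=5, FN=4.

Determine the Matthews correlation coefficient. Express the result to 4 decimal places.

0.6857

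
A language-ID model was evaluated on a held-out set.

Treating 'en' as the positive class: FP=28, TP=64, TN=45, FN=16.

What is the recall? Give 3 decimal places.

0.800

Recall = TP/(TP+FN) = 64/(64+16) = 64/80 = 0.800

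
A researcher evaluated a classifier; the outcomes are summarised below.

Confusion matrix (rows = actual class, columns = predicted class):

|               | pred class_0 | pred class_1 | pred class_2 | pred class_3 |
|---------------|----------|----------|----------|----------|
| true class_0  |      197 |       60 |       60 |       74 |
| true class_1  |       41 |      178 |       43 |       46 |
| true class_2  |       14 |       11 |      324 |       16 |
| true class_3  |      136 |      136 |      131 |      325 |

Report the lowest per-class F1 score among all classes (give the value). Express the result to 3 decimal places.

0.506

Per-class F1 score (2·TP/(2·TP+FP+FN)):
  class_0: TP=197, FP=41+14+136=191, FN=60+60+74=194 → 394/779 = 0.5058
  class_1: TP=178, FP=60+11+136=207, FN=41+43+46=130 → 356/693 = 0.5137
  class_2: TP=324, FP=60+43+131=234, FN=14+11+16=41 → 648/923 = 0.7021
  class_3: TP=325, FP=74+46+16=136, FN=136+136+131=403 → 650/1189 = 0.5467
Lowest is class 'class_0' with F1 score = 0.506.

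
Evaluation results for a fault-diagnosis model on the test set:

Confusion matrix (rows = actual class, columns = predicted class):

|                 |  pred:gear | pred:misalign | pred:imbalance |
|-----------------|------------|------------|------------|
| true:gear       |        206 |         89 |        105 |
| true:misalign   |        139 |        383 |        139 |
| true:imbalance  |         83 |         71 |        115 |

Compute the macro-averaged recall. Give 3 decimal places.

0.507

Per-class recall (TP/(TP+FN)):
  gear: TP=206, FN=89+105=194 → 206/400 = 0.5150
  misalign: TP=383, FN=139+139=278 → 383/661 = 0.5794
  imbalance: TP=115, FN=83+71=154 → 115/269 = 0.4275
Macro-recall = mean = (0.5150 + 0.5794 + 0.4275) / 3 = 0.507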